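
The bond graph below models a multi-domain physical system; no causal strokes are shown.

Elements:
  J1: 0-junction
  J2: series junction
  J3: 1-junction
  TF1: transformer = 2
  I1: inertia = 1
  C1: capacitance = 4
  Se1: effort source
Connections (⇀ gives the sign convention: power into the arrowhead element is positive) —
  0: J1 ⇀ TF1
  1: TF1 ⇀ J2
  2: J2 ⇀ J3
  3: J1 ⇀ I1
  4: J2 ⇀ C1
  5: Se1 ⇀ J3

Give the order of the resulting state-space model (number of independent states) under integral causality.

2  (C1, I1 all integral)

#5 stroke at J3  (Se1: effort source, stroke at far end)
#2 stroke at J2  (J3 needs exactly one f-in)
#3 stroke at I1  (I1: I, integral causality)
#0 stroke at J1  (J1 needs exactly one e-in)
#1 stroke at TF1  (TF1: transformer flips bond 0)
#4 stroke at J2  (J2 flow already set via bond 1)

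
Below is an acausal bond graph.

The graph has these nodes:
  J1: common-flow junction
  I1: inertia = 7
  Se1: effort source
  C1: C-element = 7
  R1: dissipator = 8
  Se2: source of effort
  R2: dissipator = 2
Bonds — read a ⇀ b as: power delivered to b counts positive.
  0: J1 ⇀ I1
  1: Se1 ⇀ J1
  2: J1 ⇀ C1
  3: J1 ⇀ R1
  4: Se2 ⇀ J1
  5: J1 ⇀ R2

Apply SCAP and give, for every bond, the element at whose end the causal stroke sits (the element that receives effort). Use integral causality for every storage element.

#1 →J1  (Se1 (Se) sets effort on bond)
#4 →J1  (Se2 fixes effort; stroke away)
#0 →I1  (prefer integral on I1)
#2 →J1  (J1: bond 0 brought flow, rest push out)
#3 →J1  (1-jn J1 has f-setter on 0)
#5 →J1  (common-f at J1 fixed by 0)

bond 0 stroke→I1
bond 1 stroke→J1
bond 2 stroke→J1
bond 3 stroke→J1
bond 4 stroke→J1
bond 5 stroke→J1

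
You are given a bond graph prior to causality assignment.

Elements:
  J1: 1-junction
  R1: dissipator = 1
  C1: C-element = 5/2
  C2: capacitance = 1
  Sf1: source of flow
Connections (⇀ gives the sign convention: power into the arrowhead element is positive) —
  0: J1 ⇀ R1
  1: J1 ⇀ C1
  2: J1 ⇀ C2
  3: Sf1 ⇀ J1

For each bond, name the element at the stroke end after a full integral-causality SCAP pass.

#0 stroke at J1
#1 stroke at J1
#2 stroke at J1
#3 stroke at Sf1

β3 stroke at Sf1  (Sf1: flow source, stroke at near end)
β0 stroke at J1  (J1: bond 3 brought flow, rest push out)
β1 stroke at J1  (J1 flow already set via bond 3)
β2 stroke at J1  (1-jn J1 has f-setter on 3)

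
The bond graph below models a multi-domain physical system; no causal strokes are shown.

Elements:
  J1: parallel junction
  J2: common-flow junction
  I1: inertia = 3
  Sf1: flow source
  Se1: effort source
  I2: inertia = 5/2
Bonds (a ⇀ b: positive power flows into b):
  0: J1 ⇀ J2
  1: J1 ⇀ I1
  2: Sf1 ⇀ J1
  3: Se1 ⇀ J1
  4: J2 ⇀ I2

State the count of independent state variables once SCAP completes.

#2 →Sf1  (Sf1: flow source, stroke at near end)
#3 →J1  (source Se1 imposes e)
#0 →J2  (0-jn J1 has e-setter on 3)
#1 →I1  (J1: bond 3 brought effort, rest push out)
#4 →I2  (closing 1-jn rule on J2)

2  (I1, I2 all integral)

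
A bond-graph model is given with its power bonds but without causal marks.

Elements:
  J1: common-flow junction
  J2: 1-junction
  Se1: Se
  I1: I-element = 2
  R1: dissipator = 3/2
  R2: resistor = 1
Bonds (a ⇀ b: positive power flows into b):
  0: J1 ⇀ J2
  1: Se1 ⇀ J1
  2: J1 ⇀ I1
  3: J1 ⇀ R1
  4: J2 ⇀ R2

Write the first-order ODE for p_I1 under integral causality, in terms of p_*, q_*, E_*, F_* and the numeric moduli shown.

β1 stroke at J1  (Se1 fixes effort; stroke away)
β2 stroke at I1  (I1 integral (f out))
β0 stroke at J1  (J1: bond 2 brought flow, rest push out)
β3 stroke at J1  (J1: bond 2 brought flow, rest push out)
β4 stroke at J2  (common-f at J2 fixed by 0)

dp_I1/dt = E_Se1 - 5*p_I1/4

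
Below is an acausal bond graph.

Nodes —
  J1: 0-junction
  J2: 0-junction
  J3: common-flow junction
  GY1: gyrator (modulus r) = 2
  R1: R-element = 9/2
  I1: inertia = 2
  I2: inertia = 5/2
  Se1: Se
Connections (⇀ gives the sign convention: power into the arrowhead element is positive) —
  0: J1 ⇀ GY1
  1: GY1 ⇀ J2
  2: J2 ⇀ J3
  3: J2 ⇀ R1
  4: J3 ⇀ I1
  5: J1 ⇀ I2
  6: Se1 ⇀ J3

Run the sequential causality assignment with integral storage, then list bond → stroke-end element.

β6 |J3  (Se1 (Se) sets effort on bond)
β4 |I1  (prefer integral on I1)
β2 |J3  (1-jn J3 has f-setter on 4)
β5 |I2  (I2 outputs flow p/I2)
β0 |J1  (closing 0-jn rule on J1)
β1 |J2  (through GY1, causality inverts; strokes same side of GY1)
β3 |R1  (common-e at J2 fixed by 1)

#0 stroke at J1
#1 stroke at J2
#2 stroke at J3
#3 stroke at R1
#4 stroke at I1
#5 stroke at I2
#6 stroke at J3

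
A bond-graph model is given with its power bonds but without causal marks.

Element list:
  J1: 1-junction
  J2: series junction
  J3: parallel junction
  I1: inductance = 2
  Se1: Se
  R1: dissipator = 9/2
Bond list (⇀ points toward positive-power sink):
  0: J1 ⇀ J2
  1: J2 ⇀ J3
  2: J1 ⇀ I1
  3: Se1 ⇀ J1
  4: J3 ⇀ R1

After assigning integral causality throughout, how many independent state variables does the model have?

1  (I1 all integral)

#3 stroke at J1  (Se1 (Se) sets effort on bond)
#2 stroke at I1  (I1 outputs flow p/I1)
#0 stroke at J1  (J1: bond 2 brought flow, rest push out)
#1 stroke at J2  (1-jn J2 has f-setter on 0)
#4 stroke at J3  (only one effort-in slot at J3)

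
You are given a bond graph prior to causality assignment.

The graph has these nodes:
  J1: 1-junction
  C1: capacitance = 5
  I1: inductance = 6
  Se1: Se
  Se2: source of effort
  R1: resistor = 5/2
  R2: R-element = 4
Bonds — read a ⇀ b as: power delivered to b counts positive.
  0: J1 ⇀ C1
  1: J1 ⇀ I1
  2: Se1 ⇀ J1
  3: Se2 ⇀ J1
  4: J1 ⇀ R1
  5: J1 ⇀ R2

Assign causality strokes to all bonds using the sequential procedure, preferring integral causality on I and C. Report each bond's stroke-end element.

bond 2 stroke→J1  (source Se1 imposes e)
bond 3 stroke→J1  (Se2 fixes effort; stroke away)
bond 0 stroke→J1  (C1: C, integral causality)
bond 1 stroke→I1  (I1 outputs flow p/I1)
bond 4 stroke→J1  (1-jn J1 has f-setter on 1)
bond 5 stroke→J1  (J1: bond 1 brought flow, rest push out)

bond 0 stroke at J1
bond 1 stroke at I1
bond 2 stroke at J1
bond 3 stroke at J1
bond 4 stroke at J1
bond 5 stroke at J1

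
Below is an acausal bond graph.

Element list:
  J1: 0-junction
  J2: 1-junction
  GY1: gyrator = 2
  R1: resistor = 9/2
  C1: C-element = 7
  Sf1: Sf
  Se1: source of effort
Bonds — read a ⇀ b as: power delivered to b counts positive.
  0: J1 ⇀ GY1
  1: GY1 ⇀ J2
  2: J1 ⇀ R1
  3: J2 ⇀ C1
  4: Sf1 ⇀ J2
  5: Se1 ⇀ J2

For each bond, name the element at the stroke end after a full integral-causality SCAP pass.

b4 →Sf1  (Sf1: flow source, stroke at near end)
b5 →J2  (Se1: effort source, stroke at far end)
b1 →J2  (common-f at J2 fixed by 4)
b3 →J2  (common-f at J2 fixed by 4)
b0 →J1  (GY1: gyrator matches bond 1)
b2 →R1  (common-e at J1 fixed by 0)

#0 stroke→J1
#1 stroke→J2
#2 stroke→R1
#3 stroke→J2
#4 stroke→Sf1
#5 stroke→J2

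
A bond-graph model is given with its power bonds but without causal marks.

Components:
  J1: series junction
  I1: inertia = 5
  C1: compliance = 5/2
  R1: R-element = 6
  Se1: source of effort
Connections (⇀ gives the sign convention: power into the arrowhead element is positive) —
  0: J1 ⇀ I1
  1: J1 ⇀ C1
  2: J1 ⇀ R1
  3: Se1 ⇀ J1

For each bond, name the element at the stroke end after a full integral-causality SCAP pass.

b3 stroke→J1  (Se1 (Se) sets effort on bond)
b0 stroke→I1  (prefer integral on I1)
b1 stroke→J1  (J1 flow already set via bond 0)
b2 stroke→J1  (1-jn J1 has f-setter on 0)

#0 stroke at I1
#1 stroke at J1
#2 stroke at J1
#3 stroke at J1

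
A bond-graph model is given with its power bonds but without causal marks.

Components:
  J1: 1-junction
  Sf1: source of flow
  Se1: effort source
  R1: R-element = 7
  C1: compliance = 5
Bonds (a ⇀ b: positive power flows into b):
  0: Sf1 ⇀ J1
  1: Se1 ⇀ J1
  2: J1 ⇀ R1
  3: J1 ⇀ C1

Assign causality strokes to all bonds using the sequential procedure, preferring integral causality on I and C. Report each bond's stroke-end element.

#0 stroke at Sf1
#1 stroke at J1
#2 stroke at J1
#3 stroke at J1

b0 |Sf1  (Sf1 fixes flow; stroke at Sf1)
b1 |J1  (source Se1 imposes e)
b2 |J1  (common-f at J1 fixed by 0)
b3 |J1  (1-jn J1 has f-setter on 0)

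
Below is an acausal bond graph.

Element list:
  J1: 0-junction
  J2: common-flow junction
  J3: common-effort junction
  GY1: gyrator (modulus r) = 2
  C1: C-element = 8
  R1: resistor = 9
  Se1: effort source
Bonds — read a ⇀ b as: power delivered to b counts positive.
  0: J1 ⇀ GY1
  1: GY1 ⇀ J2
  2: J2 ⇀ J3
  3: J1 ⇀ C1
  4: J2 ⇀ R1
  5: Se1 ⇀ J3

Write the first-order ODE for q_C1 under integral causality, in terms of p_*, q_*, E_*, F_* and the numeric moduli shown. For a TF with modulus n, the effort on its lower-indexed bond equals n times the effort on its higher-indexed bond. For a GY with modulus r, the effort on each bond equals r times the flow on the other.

dq_C1/dt = -E_Se1/2 - 9*q_C1/32

β5 |J3  (Se1: effort source, stroke at far end)
β2 |J2  (common-e at J3 fixed by 5)
β3 |J1  (C1 outputs effort q/C1)
β0 |GY1  (J1: bond 3 brought effort, rest push out)
β1 |GY1  (through GY1, causality inverts; strokes same side of GY1)
β4 |J2  (1-jn J2 has f-setter on 1)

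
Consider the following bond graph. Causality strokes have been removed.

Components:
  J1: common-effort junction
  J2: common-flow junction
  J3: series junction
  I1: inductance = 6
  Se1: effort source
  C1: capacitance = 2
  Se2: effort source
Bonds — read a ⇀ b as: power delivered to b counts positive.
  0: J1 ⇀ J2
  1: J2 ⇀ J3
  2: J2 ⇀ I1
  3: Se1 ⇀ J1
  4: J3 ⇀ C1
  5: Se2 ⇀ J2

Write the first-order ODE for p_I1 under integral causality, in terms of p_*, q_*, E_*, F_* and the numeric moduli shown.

b3 stroke→J1  (source Se1 imposes e)
b5 stroke→J2  (Se2 (Se) sets effort on bond)
b0 stroke→J2  (0-jn J1 has e-setter on 3)
b2 stroke→I1  (I1 integral (f out))
b1 stroke→J2  (J2: bond 2 brought flow, rest push out)
b4 stroke→J3  (1-jn J3 has f-setter on 1)

dp_I1/dt = E_Se1 + E_Se2 - q_C1/2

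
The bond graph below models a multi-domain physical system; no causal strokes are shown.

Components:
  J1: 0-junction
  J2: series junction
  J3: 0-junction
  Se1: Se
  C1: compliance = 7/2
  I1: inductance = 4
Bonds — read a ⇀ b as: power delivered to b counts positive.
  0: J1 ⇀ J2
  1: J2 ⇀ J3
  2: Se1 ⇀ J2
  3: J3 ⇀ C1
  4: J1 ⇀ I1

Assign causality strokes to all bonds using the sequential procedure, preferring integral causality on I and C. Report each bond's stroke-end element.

bond 2 stroke→J2  (source Se1 imposes e)
bond 3 stroke→J3  (C1 integral (e out))
bond 1 stroke→J2  (J3 effort already set via bond 3)
bond 0 stroke→J1  (J2: last free bond brings flow in)
bond 4 stroke→I1  (0-jn J1 has e-setter on 0)

#0 stroke at J1
#1 stroke at J2
#2 stroke at J2
#3 stroke at J3
#4 stroke at I1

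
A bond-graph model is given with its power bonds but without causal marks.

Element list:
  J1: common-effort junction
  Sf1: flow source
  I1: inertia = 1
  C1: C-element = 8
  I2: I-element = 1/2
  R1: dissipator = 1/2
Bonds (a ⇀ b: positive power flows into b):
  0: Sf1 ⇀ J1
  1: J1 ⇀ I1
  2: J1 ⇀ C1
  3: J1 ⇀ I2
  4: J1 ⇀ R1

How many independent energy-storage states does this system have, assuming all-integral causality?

b0 stroke→Sf1  (Sf1 (Sf) sets flow on bond)
b1 stroke→I1  (I1: I, integral causality)
b2 stroke→J1  (C1 outputs effort q/C1)
b3 stroke→I2  (common-e at J1 fixed by 2)
b4 stroke→R1  (common-e at J1 fixed by 2)

3  (C1, I1, I2 all integral)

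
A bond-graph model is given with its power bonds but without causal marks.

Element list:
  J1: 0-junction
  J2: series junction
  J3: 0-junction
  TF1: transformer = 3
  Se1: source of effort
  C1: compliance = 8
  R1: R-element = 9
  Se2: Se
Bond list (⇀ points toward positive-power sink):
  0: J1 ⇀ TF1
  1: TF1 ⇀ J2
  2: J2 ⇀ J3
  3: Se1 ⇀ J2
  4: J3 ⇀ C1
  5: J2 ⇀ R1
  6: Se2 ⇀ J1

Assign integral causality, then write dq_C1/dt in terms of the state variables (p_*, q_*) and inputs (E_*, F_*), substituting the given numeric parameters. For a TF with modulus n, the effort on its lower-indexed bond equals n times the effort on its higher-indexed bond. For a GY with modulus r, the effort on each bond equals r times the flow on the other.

bond 3 |J2  (Se1 fixes effort; stroke away)
bond 6 |J1  (source Se2 imposes e)
bond 0 |TF1  (0-jn J1 has e-setter on 6)
bond 1 |J2  (TF TF1: opposite of bond 0)
bond 4 |J3  (prefer integral on C1)
bond 2 |J2  (J3 effort already set via bond 4)
bond 5 |R1  (J2: last free bond brings flow in)

dq_C1/dt = E_Se1/9 + E_Se2/27 - q_C1/72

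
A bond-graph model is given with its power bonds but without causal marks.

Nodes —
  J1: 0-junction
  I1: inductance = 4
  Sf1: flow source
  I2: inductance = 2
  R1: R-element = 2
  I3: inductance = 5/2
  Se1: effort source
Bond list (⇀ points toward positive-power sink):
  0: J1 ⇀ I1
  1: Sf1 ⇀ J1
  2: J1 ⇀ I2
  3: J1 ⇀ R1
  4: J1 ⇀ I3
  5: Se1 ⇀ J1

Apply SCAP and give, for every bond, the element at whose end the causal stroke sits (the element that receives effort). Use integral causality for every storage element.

#1 |Sf1  (source Sf1 imposes f)
#5 |J1  (source Se1 imposes e)
#0 |I1  (J1 effort already set via bond 5)
#2 |I2  (J1: bond 5 brought effort, rest push out)
#3 |R1  (J1 effort already set via bond 5)
#4 |I3  (0-jn J1 has e-setter on 5)

#0 →I1
#1 →Sf1
#2 →I2
#3 →R1
#4 →I3
#5 →J1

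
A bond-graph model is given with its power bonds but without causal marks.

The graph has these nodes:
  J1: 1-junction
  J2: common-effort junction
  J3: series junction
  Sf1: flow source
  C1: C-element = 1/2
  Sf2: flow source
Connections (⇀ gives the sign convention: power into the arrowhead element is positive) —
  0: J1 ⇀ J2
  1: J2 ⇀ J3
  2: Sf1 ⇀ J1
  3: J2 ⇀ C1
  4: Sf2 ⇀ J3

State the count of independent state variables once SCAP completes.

bond 2 stroke→Sf1  (Sf1 fixes flow; stroke at Sf1)
bond 4 stroke→Sf2  (Sf2 fixes flow; stroke at Sf2)
bond 0 stroke→J1  (common-f at J1 fixed by 2)
bond 1 stroke→J3  (J3 flow already set via bond 4)
bond 3 stroke→J2  (closing 0-jn rule on J2)

1  (C1 all integral)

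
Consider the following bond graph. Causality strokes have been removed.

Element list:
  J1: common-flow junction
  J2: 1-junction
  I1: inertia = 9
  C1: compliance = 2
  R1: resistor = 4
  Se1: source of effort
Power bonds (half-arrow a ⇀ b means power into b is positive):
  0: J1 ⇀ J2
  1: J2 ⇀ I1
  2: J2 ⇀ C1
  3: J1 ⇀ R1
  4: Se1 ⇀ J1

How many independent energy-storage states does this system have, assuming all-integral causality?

#4 |J1  (Se1 (Se) sets effort on bond)
#1 |I1  (prefer integral on I1)
#0 |J2  (1-jn J2 has f-setter on 1)
#2 |J2  (J2: bond 1 brought flow, rest push out)
#3 |J1  (J1 flow already set via bond 0)

2  (C1, I1 all integral)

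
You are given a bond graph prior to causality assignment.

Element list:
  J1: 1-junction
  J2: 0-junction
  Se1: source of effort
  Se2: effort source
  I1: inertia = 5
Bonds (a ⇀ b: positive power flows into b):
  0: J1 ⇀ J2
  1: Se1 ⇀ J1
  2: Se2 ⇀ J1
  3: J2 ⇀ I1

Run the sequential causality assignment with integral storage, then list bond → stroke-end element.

β0 |J2
β1 |J1
β2 |J1
β3 |I1

#1 |J1  (Se1: effort source, stroke at far end)
#2 |J1  (Se2 fixes effort; stroke away)
#0 |J2  (J1: last free bond brings flow in)
#3 |I1  (0-jn J2 has e-setter on 0)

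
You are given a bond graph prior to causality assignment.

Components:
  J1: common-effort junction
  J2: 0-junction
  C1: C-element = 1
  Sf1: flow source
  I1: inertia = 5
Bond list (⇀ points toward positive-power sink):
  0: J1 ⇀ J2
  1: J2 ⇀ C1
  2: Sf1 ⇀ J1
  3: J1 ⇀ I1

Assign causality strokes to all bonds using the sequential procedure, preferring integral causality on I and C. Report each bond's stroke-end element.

b0 →J1
b1 →J2
b2 →Sf1
b3 →I1

β2 stroke→Sf1  (source Sf1 imposes f)
β1 stroke→J2  (prefer integral on C1)
β0 stroke→J1  (0-jn J2 has e-setter on 1)
β3 stroke→I1  (J1 effort already set via bond 0)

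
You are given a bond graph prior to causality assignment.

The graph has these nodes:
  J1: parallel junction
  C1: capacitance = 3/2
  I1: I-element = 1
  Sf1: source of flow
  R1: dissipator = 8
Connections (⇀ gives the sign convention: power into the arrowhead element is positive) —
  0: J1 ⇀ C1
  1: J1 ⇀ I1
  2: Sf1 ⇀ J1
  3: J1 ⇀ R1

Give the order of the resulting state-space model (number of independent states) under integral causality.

2  (C1, I1 all integral)

#2 |Sf1  (Sf1 (Sf) sets flow on bond)
#0 |J1  (C1 outputs effort q/C1)
#1 |I1  (0-jn J1 has e-setter on 0)
#3 |R1  (J1: bond 0 brought effort, rest push out)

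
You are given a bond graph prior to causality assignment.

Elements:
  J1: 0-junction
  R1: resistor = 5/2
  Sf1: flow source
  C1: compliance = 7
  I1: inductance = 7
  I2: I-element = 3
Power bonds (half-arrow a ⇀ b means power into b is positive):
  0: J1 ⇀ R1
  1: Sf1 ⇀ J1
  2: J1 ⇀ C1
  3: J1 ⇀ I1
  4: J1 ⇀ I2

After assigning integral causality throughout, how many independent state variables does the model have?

#1 stroke→Sf1  (Sf1 (Sf) sets flow on bond)
#2 stroke→J1  (C1 outputs effort q/C1)
#0 stroke→R1  (common-e at J1 fixed by 2)
#3 stroke→I1  (common-e at J1 fixed by 2)
#4 stroke→I2  (common-e at J1 fixed by 2)

3  (C1, I1, I2 all integral)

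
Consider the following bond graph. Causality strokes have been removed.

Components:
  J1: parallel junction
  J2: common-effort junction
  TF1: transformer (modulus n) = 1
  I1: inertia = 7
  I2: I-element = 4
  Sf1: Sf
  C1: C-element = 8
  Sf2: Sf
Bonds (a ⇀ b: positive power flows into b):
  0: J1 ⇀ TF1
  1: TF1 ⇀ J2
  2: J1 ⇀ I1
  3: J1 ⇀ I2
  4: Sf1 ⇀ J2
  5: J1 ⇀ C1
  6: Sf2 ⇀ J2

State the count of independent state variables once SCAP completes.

3  (C1, I1, I2 all integral)

bond 4 stroke→Sf1  (source Sf1 imposes f)
bond 6 stroke→Sf2  (Sf2: flow source, stroke at near end)
bond 1 stroke→J2  (only one effort-in slot at J2)
bond 0 stroke→TF1  (TF1: transformer flips bond 1)
bond 2 stroke→I1  (I1 outputs flow p/I1)
bond 3 stroke→I2  (I2 integral (f out))
bond 5 stroke→J1  (J1 needs exactly one e-in)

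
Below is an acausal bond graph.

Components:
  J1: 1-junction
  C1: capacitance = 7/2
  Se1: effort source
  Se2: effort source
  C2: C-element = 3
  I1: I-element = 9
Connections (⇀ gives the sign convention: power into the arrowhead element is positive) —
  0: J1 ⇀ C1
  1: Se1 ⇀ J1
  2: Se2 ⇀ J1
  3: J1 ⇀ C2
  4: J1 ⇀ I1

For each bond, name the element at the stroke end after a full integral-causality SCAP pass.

β1 →J1  (Se1 fixes effort; stroke away)
β2 →J1  (Se2: effort source, stroke at far end)
β0 →J1  (C1 outputs effort q/C1)
β3 →J1  (C2 outputs effort q/C2)
β4 →I1  (closing 1-jn rule on J1)

β0 stroke→J1
β1 stroke→J1
β2 stroke→J1
β3 stroke→J1
β4 stroke→I1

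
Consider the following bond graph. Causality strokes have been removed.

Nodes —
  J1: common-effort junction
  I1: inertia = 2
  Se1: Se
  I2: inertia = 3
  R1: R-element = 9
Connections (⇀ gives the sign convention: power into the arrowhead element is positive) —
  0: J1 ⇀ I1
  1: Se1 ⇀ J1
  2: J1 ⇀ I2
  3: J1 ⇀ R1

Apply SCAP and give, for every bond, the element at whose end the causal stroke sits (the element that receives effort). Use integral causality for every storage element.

b0 |I1
b1 |J1
b2 |I2
b3 |R1

β1 →J1  (Se1 (Se) sets effort on bond)
β0 →I1  (0-jn J1 has e-setter on 1)
β2 →I2  (0-jn J1 has e-setter on 1)
β3 →R1  (J1 effort already set via bond 1)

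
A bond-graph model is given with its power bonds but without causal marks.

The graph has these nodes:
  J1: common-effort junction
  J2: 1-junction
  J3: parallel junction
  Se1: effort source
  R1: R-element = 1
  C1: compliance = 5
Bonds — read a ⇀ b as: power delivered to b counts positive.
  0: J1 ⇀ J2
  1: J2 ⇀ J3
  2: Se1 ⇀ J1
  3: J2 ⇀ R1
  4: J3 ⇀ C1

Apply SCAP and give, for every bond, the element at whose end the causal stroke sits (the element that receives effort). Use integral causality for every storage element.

β2 stroke→J1  (source Se1 imposes e)
β0 stroke→J2  (J1 effort already set via bond 2)
β4 stroke→J3  (C1 outputs effort q/C1)
β1 stroke→J2  (0-jn J3 has e-setter on 4)
β3 stroke→R1  (only one flow-in slot at J2)

bond 0 stroke→J2
bond 1 stroke→J2
bond 2 stroke→J1
bond 3 stroke→R1
bond 4 stroke→J3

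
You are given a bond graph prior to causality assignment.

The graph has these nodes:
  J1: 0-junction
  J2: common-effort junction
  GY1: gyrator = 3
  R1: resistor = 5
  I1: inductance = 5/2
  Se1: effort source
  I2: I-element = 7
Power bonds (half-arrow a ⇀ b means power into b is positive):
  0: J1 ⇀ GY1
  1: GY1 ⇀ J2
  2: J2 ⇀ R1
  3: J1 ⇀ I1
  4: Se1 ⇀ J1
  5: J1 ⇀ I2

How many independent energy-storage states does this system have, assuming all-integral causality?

β4 stroke at J1  (Se1 (Se) sets effort on bond)
β0 stroke at GY1  (J1 effort already set via bond 4)
β3 stroke at I1  (0-jn J1 has e-setter on 4)
β5 stroke at I2  (0-jn J1 has e-setter on 4)
β1 stroke at GY1  (through GY1, causality inverts; strokes same side of GY1)
β2 stroke at J2  (J2: last free bond brings effort in)

2  (I1, I2 all integral)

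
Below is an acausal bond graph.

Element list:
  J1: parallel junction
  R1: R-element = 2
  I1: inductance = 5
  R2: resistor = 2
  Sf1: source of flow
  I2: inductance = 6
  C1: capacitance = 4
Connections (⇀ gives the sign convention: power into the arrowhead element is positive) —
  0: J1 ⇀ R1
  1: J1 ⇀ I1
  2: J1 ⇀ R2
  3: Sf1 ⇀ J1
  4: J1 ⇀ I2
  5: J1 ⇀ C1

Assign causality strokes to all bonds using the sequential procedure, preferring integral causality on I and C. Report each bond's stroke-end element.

β3 stroke at Sf1  (Sf1 fixes flow; stroke at Sf1)
β1 stroke at I1  (I1 outputs flow p/I1)
β4 stroke at I2  (I2: I, integral causality)
β5 stroke at J1  (prefer integral on C1)
β0 stroke at R1  (J1: bond 5 brought effort, rest push out)
β2 stroke at R2  (common-e at J1 fixed by 5)

b0 stroke at R1
b1 stroke at I1
b2 stroke at R2
b3 stroke at Sf1
b4 stroke at I2
b5 stroke at J1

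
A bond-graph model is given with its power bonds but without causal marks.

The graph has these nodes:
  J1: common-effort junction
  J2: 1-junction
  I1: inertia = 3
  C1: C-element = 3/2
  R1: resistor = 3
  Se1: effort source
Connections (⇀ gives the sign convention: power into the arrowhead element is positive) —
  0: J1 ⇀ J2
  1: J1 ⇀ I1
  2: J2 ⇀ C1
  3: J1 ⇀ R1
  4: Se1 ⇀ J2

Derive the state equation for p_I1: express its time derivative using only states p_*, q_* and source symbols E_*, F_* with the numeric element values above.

dp_I1/dt = -E_Se1 + 2*q_C1/3

#4 stroke at J2  (Se1 fixes effort; stroke away)
#1 stroke at I1  (I1 outputs flow p/I1)
#2 stroke at J2  (C1: C, integral causality)
#0 stroke at J1  (only one flow-in slot at J2)
#3 stroke at R1  (common-e at J1 fixed by 0)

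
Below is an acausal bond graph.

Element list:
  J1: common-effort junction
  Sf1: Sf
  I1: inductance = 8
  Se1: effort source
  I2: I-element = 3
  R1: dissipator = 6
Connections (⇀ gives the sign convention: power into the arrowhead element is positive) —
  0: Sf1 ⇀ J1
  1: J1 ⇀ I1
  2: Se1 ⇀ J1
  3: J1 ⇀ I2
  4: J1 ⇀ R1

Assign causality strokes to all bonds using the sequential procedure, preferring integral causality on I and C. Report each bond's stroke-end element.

b0 →Sf1
b1 →I1
b2 →J1
b3 →I2
b4 →R1

b0 →Sf1  (source Sf1 imposes f)
b2 →J1  (Se1: effort source, stroke at far end)
b1 →I1  (0-jn J1 has e-setter on 2)
b3 →I2  (common-e at J1 fixed by 2)
b4 →R1  (0-jn J1 has e-setter on 2)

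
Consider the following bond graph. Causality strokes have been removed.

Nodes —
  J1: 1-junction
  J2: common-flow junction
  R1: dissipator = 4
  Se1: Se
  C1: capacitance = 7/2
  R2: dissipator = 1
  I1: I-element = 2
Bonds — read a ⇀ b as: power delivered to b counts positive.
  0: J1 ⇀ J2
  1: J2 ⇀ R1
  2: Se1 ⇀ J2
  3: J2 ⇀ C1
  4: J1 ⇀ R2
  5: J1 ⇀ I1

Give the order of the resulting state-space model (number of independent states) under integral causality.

β2 →J2  (source Se1 imposes e)
β3 →J2  (C1 integral (e out))
β5 →I1  (I1 integral (f out))
β0 →J1  (J1 flow already set via bond 5)
β4 →J1  (common-f at J1 fixed by 5)
β1 →J2  (1-jn J2 has f-setter on 0)

2  (C1, I1 all integral)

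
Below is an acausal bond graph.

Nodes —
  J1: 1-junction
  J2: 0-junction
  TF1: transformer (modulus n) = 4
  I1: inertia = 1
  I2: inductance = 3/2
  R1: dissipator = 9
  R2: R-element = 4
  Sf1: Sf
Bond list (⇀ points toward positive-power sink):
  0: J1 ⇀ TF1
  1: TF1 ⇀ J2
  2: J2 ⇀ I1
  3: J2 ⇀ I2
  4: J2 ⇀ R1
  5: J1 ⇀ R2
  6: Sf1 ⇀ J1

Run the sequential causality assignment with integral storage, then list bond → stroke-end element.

β0 stroke→J1
β1 stroke→TF1
β2 stroke→I1
β3 stroke→I2
β4 stroke→J2
β5 stroke→J1
β6 stroke→Sf1

bond 6 →Sf1  (Sf1 (Sf) sets flow on bond)
bond 0 →J1  (1-jn J1 has f-setter on 6)
bond 5 →J1  (1-jn J1 has f-setter on 6)
bond 1 →TF1  (TF TF1: opposite of bond 0)
bond 2 →I1  (I1 integral (f out))
bond 3 →I2  (prefer integral on I2)
bond 4 →J2  (J2 needs exactly one e-in)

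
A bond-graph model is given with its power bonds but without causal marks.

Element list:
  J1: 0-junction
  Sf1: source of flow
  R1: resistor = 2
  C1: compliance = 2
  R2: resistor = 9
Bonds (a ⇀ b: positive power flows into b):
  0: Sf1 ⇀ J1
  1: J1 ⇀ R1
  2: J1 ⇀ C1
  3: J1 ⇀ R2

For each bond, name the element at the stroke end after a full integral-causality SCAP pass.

bond 0 stroke at Sf1  (Sf1 (Sf) sets flow on bond)
bond 2 stroke at J1  (prefer integral on C1)
bond 1 stroke at R1  (J1 effort already set via bond 2)
bond 3 stroke at R2  (common-e at J1 fixed by 2)

b0 |Sf1
b1 |R1
b2 |J1
b3 |R2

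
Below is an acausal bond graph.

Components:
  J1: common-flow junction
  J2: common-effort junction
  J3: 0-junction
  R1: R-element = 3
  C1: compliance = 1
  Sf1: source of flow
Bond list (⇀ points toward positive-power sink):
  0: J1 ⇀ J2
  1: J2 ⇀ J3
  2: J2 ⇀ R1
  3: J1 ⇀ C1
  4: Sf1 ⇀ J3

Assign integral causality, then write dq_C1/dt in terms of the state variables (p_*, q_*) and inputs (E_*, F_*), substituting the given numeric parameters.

dq_C1/dt = -F_Sf1 - q_C1/3

b4 stroke at Sf1  (Sf1: flow source, stroke at near end)
b1 stroke at J3  (only one effort-in slot at J3)
b3 stroke at J1  (C1 integral (e out))
b0 stroke at J2  (closing 1-jn rule on J1)
b2 stroke at R1  (common-e at J2 fixed by 0)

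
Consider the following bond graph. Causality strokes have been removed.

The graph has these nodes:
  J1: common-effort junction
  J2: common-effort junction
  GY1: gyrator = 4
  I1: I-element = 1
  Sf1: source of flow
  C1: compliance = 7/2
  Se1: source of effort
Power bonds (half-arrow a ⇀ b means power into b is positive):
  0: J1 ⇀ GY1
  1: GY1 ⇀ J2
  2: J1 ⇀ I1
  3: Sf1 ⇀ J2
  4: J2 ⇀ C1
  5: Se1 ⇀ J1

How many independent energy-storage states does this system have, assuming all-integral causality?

2  (C1, I1 all integral)

b3 stroke→Sf1  (source Sf1 imposes f)
b5 stroke→J1  (source Se1 imposes e)
b0 stroke→GY1  (0-jn J1 has e-setter on 5)
b2 stroke→I1  (J1: bond 5 brought effort, rest push out)
b1 stroke→GY1  (GY1 both-in/both-out from 0)
b4 stroke→J2  (J2: last free bond brings effort in)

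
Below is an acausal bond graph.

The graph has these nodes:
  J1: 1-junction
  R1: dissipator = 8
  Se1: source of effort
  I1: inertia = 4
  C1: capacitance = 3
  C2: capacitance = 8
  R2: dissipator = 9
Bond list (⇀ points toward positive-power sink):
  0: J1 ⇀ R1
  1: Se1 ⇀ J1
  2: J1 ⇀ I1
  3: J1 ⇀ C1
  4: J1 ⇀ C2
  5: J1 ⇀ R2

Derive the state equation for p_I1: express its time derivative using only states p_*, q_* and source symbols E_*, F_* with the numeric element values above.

β1 →J1  (Se1: effort source, stroke at far end)
β2 →I1  (I1 integral (f out))
β0 →J1  (J1: bond 2 brought flow, rest push out)
β3 →J1  (common-f at J1 fixed by 2)
β4 →J1  (common-f at J1 fixed by 2)
β5 →J1  (J1: bond 2 brought flow, rest push out)

dp_I1/dt = E_Se1 - 17*p_I1/4 - q_C1/3 - q_C2/8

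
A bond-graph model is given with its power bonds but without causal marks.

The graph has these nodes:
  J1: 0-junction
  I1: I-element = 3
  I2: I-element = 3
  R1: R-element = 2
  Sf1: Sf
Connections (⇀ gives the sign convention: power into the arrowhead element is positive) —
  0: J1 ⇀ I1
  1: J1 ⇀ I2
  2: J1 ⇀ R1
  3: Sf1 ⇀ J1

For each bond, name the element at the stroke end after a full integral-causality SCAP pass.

b3 |Sf1  (Sf1 (Sf) sets flow on bond)
b0 |I1  (I1 outputs flow p/I1)
b1 |I2  (I2 outputs flow p/I2)
b2 |J1  (only one effort-in slot at J1)

β0 |I1
β1 |I2
β2 |J1
β3 |Sf1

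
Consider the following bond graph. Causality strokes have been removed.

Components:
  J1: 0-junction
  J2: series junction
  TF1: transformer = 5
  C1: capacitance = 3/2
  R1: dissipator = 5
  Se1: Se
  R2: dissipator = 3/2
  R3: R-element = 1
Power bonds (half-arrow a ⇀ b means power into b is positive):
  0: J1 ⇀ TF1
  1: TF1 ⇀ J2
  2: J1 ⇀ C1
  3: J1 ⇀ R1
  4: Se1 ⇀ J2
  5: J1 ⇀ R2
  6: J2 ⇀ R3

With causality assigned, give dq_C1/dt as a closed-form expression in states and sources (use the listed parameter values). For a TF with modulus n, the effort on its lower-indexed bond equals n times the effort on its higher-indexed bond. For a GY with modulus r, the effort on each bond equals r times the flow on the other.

dq_C1/dt = -E_Se1/5 - 136*q_C1/225

bond 4 |J2  (Se1 fixes effort; stroke away)
bond 2 |J1  (C1 outputs effort q/C1)
bond 0 |TF1  (common-e at J1 fixed by 2)
bond 3 |R1  (0-jn J1 has e-setter on 2)
bond 5 |R2  (J1: bond 2 brought effort, rest push out)
bond 1 |J2  (TF1 one-in-one-out from 0)
bond 6 |R3  (only one flow-in slot at J2)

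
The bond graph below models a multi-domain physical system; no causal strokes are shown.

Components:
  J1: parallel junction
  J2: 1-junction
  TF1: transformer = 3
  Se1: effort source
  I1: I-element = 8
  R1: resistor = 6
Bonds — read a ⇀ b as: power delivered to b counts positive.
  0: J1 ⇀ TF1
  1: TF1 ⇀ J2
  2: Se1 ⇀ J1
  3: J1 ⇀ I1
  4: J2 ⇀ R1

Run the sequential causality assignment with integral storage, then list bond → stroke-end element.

β2 stroke→J1  (Se1 fixes effort; stroke away)
β0 stroke→TF1  (0-jn J1 has e-setter on 2)
β3 stroke→I1  (0-jn J1 has e-setter on 2)
β1 stroke→J2  (TF TF1: opposite of bond 0)
β4 stroke→R1  (closing 1-jn rule on J2)

β0 |TF1
β1 |J2
β2 |J1
β3 |I1
β4 |R1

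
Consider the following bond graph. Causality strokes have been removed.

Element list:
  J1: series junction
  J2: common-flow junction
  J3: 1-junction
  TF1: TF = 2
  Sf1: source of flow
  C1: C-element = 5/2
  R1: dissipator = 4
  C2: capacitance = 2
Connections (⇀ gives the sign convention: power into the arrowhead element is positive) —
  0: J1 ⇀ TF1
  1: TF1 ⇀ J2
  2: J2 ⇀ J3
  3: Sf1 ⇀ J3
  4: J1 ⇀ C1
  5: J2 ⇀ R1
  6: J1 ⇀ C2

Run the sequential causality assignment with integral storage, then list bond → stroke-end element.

#3 |Sf1  (Sf1 fixes flow; stroke at Sf1)
#2 |J3  (J3: bond 3 brought flow, rest push out)
#1 |J2  (J2 flow already set via bond 2)
#5 |J2  (J2 flow already set via bond 2)
#0 |TF1  (TF1: transformer flips bond 1)
#4 |J1  (J1: bond 0 brought flow, rest push out)
#6 |J1  (J1 flow already set via bond 0)

b0 stroke→TF1
b1 stroke→J2
b2 stroke→J3
b3 stroke→Sf1
b4 stroke→J1
b5 stroke→J2
b6 stroke→J1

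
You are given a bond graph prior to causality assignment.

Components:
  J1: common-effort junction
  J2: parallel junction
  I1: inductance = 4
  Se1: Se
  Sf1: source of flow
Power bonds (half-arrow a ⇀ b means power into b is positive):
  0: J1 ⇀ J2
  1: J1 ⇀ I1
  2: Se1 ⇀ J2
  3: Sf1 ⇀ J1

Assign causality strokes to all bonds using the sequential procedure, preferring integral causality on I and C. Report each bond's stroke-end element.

β2 →J2  (source Se1 imposes e)
β3 →Sf1  (Sf1: flow source, stroke at near end)
β0 →J1  (J2: bond 2 brought effort, rest push out)
β1 →I1  (common-e at J1 fixed by 0)

β0 stroke→J1
β1 stroke→I1
β2 stroke→J2
β3 stroke→Sf1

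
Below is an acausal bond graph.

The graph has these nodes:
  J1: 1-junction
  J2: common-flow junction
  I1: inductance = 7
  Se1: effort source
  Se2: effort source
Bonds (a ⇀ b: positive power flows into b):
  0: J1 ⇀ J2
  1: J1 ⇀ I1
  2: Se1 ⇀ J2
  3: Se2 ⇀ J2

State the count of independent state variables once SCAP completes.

#2 stroke at J2  (Se1 fixes effort; stroke away)
#3 stroke at J2  (source Se2 imposes e)
#0 stroke at J1  (closing 1-jn rule on J2)
#1 stroke at I1  (closing 1-jn rule on J1)

1  (I1 all integral)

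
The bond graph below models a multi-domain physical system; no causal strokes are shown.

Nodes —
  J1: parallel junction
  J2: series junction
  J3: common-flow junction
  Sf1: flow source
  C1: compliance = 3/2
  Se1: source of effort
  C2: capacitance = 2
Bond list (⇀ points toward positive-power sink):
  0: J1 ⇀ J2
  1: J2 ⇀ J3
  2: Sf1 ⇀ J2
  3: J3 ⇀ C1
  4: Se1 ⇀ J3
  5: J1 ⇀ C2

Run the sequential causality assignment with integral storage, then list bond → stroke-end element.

β2 →Sf1  (Sf1: flow source, stroke at near end)
β4 →J3  (Se1: effort source, stroke at far end)
β0 →J2  (1-jn J2 has f-setter on 2)
β1 →J2  (common-f at J2 fixed by 2)
β3 →J3  (common-f at J3 fixed by 1)
β5 →J1  (only one effort-in slot at J1)

b0 stroke→J2
b1 stroke→J2
b2 stroke→Sf1
b3 stroke→J3
b4 stroke→J3
b5 stroke→J1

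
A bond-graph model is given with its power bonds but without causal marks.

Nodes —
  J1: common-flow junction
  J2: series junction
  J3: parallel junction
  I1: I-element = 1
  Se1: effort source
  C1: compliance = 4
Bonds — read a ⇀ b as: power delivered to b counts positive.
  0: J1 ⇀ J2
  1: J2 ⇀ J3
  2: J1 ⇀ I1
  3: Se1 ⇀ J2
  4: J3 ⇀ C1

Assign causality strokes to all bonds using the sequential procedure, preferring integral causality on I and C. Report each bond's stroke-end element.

bond 3 stroke at J2  (Se1 fixes effort; stroke away)
bond 2 stroke at I1  (I1 integral (f out))
bond 0 stroke at J1  (J1: bond 2 brought flow, rest push out)
bond 1 stroke at J2  (common-f at J2 fixed by 0)
bond 4 stroke at J3  (J3 needs exactly one e-in)

bond 0 stroke→J1
bond 1 stroke→J2
bond 2 stroke→I1
bond 3 stroke→J2
bond 4 stroke→J3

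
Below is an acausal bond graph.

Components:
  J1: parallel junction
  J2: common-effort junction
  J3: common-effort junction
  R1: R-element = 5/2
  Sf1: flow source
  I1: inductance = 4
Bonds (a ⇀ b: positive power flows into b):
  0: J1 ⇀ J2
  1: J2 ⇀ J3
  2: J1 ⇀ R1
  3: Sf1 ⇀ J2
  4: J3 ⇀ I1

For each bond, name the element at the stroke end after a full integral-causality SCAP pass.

b3 |Sf1  (Sf1 (Sf) sets flow on bond)
b4 |I1  (I1: I, integral causality)
b1 |J3  (closing 0-jn rule on J3)
b0 |J2  (J2 needs exactly one e-in)
b2 |J1  (J1 needs exactly one e-in)

bond 0 |J2
bond 1 |J3
bond 2 |J1
bond 3 |Sf1
bond 4 |I1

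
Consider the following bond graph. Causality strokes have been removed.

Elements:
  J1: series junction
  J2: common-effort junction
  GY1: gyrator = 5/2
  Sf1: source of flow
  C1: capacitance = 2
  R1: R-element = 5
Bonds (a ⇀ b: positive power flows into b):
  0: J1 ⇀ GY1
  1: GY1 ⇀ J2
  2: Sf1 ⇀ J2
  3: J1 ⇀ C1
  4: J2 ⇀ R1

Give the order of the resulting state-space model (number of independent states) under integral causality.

bond 2 |Sf1  (Sf1 fixes flow; stroke at Sf1)
bond 3 |J1  (C1 outputs effort q/C1)
bond 0 |GY1  (closing 1-jn rule on J1)
bond 1 |GY1  (through GY1, causality inverts; strokes same side of GY1)
bond 4 |J2  (only one effort-in slot at J2)

1  (C1 all integral)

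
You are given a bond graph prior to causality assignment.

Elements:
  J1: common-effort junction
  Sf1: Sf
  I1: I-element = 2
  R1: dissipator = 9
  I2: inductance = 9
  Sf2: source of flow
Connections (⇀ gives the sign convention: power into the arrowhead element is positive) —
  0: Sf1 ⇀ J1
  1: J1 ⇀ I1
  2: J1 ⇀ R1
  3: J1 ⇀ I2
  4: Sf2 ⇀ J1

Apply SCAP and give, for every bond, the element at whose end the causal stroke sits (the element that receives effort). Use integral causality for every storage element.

bond 0 |Sf1
bond 1 |I1
bond 2 |J1
bond 3 |I2
bond 4 |Sf2

β0 stroke→Sf1  (Sf1 fixes flow; stroke at Sf1)
β4 stroke→Sf2  (Sf2 (Sf) sets flow on bond)
β1 stroke→I1  (I1 outputs flow p/I1)
β3 stroke→I2  (prefer integral on I2)
β2 stroke→J1  (only one effort-in slot at J1)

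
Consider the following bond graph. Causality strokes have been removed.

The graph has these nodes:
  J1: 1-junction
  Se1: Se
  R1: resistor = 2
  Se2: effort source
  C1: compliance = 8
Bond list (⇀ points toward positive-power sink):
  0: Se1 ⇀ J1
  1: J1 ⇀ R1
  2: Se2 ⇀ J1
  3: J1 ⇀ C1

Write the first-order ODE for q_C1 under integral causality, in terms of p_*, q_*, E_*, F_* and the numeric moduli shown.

dq_C1/dt = E_Se1/2 + E_Se2/2 - q_C1/16

#0 →J1  (source Se1 imposes e)
#2 →J1  (Se2 (Se) sets effort on bond)
#3 →J1  (C1 outputs effort q/C1)
#1 →R1  (J1 needs exactly one f-in)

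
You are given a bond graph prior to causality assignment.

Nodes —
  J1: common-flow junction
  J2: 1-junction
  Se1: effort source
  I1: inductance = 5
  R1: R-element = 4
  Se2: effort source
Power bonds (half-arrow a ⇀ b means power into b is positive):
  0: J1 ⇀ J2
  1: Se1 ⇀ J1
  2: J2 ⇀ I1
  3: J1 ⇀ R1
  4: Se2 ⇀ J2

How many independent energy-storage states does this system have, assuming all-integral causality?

b1 →J1  (Se1 (Se) sets effort on bond)
b4 →J2  (Se2 (Se) sets effort on bond)
b2 →I1  (prefer integral on I1)
b0 →J2  (common-f at J2 fixed by 2)
b3 →J1  (common-f at J1 fixed by 0)

1  (I1 all integral)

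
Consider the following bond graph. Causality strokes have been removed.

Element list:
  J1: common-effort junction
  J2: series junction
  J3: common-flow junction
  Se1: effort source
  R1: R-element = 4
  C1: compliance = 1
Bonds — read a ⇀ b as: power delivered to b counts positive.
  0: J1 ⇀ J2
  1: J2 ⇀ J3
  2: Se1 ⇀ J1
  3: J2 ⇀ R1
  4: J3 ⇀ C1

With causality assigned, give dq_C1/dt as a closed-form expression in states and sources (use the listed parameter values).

bond 2 stroke at J1  (Se1 fixes effort; stroke away)
bond 0 stroke at J2  (common-e at J1 fixed by 2)
bond 4 stroke at J3  (C1: C, integral causality)
bond 1 stroke at J2  (closing 1-jn rule on J3)
bond 3 stroke at R1  (J2: last free bond brings flow in)

dq_C1/dt = E_Se1/4 - q_C1/4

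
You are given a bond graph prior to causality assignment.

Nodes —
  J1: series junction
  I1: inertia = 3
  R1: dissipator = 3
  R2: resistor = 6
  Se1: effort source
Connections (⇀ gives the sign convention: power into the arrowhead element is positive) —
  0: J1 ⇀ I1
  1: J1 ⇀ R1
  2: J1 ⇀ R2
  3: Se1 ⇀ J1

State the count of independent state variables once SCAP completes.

bond 3 stroke at J1  (Se1 (Se) sets effort on bond)
bond 0 stroke at I1  (I1 integral (f out))
bond 1 stroke at J1  (J1 flow already set via bond 0)
bond 2 stroke at J1  (J1 flow already set via bond 0)

1  (I1 all integral)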